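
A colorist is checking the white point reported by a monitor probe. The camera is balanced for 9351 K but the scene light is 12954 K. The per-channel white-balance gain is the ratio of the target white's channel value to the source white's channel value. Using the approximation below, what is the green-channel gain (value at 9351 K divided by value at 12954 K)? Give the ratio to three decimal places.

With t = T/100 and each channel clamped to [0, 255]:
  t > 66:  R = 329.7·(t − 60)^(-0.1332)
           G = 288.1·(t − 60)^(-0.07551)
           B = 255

1.057

At 12954 K (t = 129.54):
  G = 288.1·(129.54 − 60)^(-0.07551) = 288.1·69.54^(-0.07551) = 288.1·0.72593 = 209.140.
At 9351 K (t = 93.51):
  G = 288.1·(93.51 − 60)^(-0.07551) = 288.1·33.51^(-0.07551) = 288.1·0.76707 = 220.992.
Gain = 220.992 / 209.140 = 1.0567 → 1.057.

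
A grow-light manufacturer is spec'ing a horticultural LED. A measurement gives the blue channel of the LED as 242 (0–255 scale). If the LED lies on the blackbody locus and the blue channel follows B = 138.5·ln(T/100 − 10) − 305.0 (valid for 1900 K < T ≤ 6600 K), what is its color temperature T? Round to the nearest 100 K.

6200 K

ln(t − 10) = (242 + 305.0) / 138.5 = 3.9495.
t − 10 = e^3.9495 = 51.907, so t = 61.907.
T = 100·t = 6191 K → 6200 K to the nearest 100 K.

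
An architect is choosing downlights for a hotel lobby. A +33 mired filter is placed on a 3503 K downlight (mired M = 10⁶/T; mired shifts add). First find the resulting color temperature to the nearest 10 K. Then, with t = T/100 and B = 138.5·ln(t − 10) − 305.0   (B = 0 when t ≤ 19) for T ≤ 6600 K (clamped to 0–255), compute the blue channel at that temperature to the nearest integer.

M_in = 10⁶/3503 = 285.47; M_out = 285.47 + (+33) = 318.47.
T_out = 10⁶/318.47 = 3140.0 K → 3140 K; t = 31.4.
B = 138.5·ln(31.4 − 10) − 305.0 = 138.5·ln 21.4 − 305.0 = 138.5·3.0634 − 305.0 = 119.280.
Rounded: 119.

119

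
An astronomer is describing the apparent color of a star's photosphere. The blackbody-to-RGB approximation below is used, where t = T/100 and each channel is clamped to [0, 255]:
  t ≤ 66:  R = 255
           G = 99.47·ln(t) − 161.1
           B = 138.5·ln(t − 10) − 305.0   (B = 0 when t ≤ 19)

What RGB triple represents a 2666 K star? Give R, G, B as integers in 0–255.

R=255, G=165, B=85

t = 2666/100 = 26.66; the t ≤ 66 branch applies.
R = 255 by definition for t ≤ 66.
G = 99.47·ln 26.66 − 161.1 = 99.47·3.2832 − 161.1 = 165.476.
B = 138.5·ln(26.66 − 10) − 305.0 = 138.5·ln 16.66 − 305.0 = 138.5·2.8130 − 305.0 = 84.602.
Rounded: (255, 165, 85).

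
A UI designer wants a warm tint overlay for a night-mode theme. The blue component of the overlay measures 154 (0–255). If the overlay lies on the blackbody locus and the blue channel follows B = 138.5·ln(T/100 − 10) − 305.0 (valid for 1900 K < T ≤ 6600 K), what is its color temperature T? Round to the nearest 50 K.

3750 K

ln(t − 10) = (154 + 305.0) / 138.5 = 3.3141.
t − 10 = e^3.3141 = 27.497, so t = 37.497.
T = 100·t = 3750 K → 3750 K to the nearest 50 K.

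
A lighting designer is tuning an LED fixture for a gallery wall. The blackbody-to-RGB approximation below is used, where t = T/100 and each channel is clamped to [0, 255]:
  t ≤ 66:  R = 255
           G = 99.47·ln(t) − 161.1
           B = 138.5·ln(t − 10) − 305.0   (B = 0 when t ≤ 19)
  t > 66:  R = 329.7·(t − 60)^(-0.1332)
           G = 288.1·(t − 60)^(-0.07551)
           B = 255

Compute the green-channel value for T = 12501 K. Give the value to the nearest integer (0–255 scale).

210

t = 12501/100 = 125.01; the t > 66 branch applies.
G = 288.1·(125.01 − 60)^(-0.07551) = 288.1·65.01^(-0.07551) = 288.1·0.72963 = 210.206.
Rounded: 210.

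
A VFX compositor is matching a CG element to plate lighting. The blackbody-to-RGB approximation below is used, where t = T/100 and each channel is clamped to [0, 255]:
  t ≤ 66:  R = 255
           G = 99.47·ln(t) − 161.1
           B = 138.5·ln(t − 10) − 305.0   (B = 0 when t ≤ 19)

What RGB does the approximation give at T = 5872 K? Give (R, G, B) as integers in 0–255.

t = 5872/100 = 58.72; the t ≤ 66 branch applies.
R = 255 by definition for t ≤ 66.
G = 99.47·ln 58.72 − 161.1 = 99.47·4.0728 − 161.1 = 244.019.
B = 138.5·ln(58.72 − 10) − 305.0 = 138.5·ln 48.72 − 305.0 = 138.5·3.8861 − 305.0 = 233.223.
Rounded: (255, 244, 233).

(255, 244, 233)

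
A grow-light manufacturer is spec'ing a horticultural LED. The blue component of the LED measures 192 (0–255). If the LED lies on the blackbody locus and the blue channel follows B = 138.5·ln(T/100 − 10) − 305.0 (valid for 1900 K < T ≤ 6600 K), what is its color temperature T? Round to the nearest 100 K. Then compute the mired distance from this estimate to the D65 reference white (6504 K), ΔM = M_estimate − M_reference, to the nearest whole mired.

+64 mireds

ln(t − 10) = (192 + 305.0) / 138.5 = 3.5884.
t − 10 = e^3.5884 = 36.178, so t = 46.178.
T = 100·t = 4618 K → 4600 K to the nearest 100 K.
M_estimate = 10⁶/4600 = 217.39; M_reference = 10⁶/6504 = 153.75.
ΔM = 217.39 − 153.75 = 63.64 → +64 mireds.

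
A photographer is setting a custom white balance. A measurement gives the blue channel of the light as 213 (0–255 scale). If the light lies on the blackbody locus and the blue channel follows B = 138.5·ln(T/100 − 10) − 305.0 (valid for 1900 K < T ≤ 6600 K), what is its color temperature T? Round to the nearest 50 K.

5200 K

ln(t − 10) = (213 + 305.0) / 138.5 = 3.7401.
t − 10 = e^3.7401 = 42.101, so t = 52.101.
T = 100·t = 5210 K → 5200 K to the nearest 50 K.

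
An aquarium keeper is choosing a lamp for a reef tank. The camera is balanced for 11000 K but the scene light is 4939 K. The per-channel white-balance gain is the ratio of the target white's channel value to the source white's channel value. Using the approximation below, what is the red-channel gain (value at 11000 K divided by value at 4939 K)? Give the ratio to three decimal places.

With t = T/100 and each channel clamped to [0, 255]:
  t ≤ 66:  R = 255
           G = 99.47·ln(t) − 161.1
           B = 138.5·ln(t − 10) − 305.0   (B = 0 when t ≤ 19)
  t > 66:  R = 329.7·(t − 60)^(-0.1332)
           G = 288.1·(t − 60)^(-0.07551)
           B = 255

At 4939 K (t = 49.39):
  R = 255 by definition for t ≤ 66.
At 11000 K (t = 110):
  R = 329.7·(110 − 60)^(-0.1332) = 329.7·50^(-0.1332) = 329.7·0.59388 = 195.802.
Gain = 195.802 / 255.000 = 0.7678 → 0.768.

0.768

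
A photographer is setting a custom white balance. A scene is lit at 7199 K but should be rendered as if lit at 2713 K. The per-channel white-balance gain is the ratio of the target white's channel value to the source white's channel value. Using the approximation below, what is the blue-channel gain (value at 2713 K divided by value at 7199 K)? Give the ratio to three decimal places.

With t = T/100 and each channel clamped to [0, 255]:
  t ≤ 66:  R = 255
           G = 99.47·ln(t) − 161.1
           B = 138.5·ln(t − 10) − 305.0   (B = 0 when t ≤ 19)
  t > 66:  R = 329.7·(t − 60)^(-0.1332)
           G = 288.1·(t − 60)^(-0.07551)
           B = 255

0.347

At 7199 K (t = 71.99):
  B = 255 by definition for t > 66.
At 2713 K (t = 27.13):
  B = 138.5·ln(27.13 − 10) − 305.0 = 138.5·ln 17.13 − 305.0 = 138.5·2.8408 − 305.0 = 88.455.
Gain = 88.455 / 255.000 = 0.3469 → 0.347.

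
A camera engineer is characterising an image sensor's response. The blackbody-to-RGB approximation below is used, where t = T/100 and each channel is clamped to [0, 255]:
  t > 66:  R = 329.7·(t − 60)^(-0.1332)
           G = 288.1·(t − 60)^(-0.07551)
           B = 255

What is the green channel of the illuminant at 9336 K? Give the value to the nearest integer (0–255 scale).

221

t = 9336/100 = 93.36; the t > 66 branch applies.
G = 288.1·(93.36 − 60)^(-0.07551) = 288.1·33.36^(-0.07551) = 288.1·0.76733 = 221.067.
Rounded: 221.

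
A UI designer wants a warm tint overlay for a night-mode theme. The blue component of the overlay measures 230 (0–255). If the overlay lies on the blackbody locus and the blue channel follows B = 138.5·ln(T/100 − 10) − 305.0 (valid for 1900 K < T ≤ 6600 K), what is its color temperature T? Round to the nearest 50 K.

5750 K

ln(t − 10) = (230 + 305.0) / 138.5 = 3.8628.
t − 10 = e^3.8628 = 47.599, so t = 57.599.
T = 100·t = 5760 K → 5750 K to the nearest 50 K.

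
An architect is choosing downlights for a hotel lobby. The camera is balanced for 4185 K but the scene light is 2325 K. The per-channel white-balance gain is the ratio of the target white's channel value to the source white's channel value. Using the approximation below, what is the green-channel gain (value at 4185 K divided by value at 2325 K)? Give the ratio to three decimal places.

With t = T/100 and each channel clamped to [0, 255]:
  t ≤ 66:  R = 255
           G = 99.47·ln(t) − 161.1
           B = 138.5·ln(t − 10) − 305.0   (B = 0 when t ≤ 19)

At 2325 K (t = 23.25):
  G = 99.47·ln 23.25 − 161.1 = 99.47·3.1463 − 161.1 = 151.863.
At 4185 K (t = 41.85):
  G = 99.47·ln 41.85 − 161.1 = 99.47·3.7341 − 161.1 = 210.330.
Gain = 210.330 / 151.863 = 1.3850 → 1.385.

1.385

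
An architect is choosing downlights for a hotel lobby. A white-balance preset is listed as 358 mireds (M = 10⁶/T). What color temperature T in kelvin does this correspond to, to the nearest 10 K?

T = 10⁶ / 358 = 2793.30 K → 2790 K.

2790 K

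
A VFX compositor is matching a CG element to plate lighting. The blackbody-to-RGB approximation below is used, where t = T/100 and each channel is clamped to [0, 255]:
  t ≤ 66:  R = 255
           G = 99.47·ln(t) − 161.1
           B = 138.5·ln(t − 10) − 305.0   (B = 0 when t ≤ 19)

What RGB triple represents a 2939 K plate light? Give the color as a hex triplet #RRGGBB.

#FFAF6A

t = 2939/100 = 29.39; the t ≤ 66 branch applies.
R = 255 by definition for t ≤ 66.
G = 99.47·ln 29.39 − 161.1 = 99.47·3.3807 − 161.1 = 175.174.
B = 138.5·ln(29.39 − 10) − 305.0 = 138.5·ln 19.39 − 305.0 = 138.5·2.9648 − 305.0 = 105.619.
Rounded: (255, 175, 106).
In hex: #FFAF6A.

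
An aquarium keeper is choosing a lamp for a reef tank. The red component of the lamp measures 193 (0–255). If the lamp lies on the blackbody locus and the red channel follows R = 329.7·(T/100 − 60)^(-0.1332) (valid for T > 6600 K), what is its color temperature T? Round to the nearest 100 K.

11600 K

(t − 60)^(-0.1332) = 193/329.7 = 0.58538.
t − 60 = 0.58538^(1/-0.1332) = 0.58538^(-7.508) = 55.713, so t = 115.713.
T = 100·t = 11571 K → 11600 K to the nearest 100 K.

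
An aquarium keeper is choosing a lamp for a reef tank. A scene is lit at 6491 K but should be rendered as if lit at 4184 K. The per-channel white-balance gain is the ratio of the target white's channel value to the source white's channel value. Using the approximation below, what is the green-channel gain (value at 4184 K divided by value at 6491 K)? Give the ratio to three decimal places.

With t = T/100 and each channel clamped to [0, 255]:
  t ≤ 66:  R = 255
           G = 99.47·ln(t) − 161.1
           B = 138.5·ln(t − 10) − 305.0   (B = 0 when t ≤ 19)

0.828

At 6491 K (t = 64.91):
  G = 99.47·ln 64.91 − 161.1 = 99.47·4.1730 − 161.1 = 253.988.
At 4184 K (t = 41.84):
  G = 99.47·ln 41.84 − 161.1 = 99.47·3.7339 − 161.1 = 210.306.
Gain = 210.306 / 253.988 = 0.8280 → 0.828.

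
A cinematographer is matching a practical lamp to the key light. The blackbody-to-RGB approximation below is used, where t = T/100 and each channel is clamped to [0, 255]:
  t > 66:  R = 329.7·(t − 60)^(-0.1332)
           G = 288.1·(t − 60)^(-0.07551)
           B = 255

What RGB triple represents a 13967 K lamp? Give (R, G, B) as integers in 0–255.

t = 13967/100 = 139.67; the t > 66 branch applies.
R = 329.7·(139.67 − 60)^(-0.1332) = 329.7·79.67^(-0.1332) = 329.7·0.55815 = 184.021.
G = 288.1·(139.67 − 60)^(-0.07551) = 288.1·79.67^(-0.07551) = 288.1·0.71851 = 207.003.
B = 255 by definition for t > 66.
Rounded: (184, 207, 255).

(184, 207, 255)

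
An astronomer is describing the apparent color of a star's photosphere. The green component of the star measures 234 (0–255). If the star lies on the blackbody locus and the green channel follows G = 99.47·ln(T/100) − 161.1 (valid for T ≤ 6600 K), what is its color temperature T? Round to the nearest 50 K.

ln t = (234 + 161.1) / 99.47 = 3.9721.
t = e^3.9721 = 53.093.
T = 100·t = 5309 K → 5300 K to the nearest 50 K.

5300 K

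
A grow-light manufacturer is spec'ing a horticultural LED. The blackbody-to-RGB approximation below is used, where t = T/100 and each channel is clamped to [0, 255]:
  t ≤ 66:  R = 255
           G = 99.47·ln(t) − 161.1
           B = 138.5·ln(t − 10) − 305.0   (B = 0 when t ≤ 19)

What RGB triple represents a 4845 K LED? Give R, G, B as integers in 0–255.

R=255, G=225, B=200

t = 4845/100 = 48.45; the t ≤ 66 branch applies.
R = 255 by definition for t ≤ 66.
G = 99.47·ln 48.45 − 161.1 = 99.47·3.8805 − 161.1 = 224.897.
B = 138.5·ln(48.45 − 10) − 305.0 = 138.5·ln 38.45 − 305.0 = 138.5·3.6494 − 305.0 = 200.436.
Rounded: (255, 225, 200).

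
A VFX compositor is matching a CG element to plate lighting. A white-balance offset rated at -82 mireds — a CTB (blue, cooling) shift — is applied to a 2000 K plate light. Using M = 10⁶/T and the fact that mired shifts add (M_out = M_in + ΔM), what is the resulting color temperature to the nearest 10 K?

2390 K

M_in = 10⁶/2000 = 500.00 mireds.
M_out = 500.00 + (-82) = 418.00 mireds.
T_out = 10⁶/418.00 = 2392.3 K → 2390 K.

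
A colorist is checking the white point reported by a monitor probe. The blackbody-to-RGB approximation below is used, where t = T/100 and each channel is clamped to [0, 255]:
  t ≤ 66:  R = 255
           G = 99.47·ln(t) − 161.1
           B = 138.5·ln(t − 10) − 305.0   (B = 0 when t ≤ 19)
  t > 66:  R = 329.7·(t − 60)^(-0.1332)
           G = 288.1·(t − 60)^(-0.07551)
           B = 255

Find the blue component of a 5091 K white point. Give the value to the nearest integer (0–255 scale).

t = 5091/100 = 50.91; the t ≤ 66 branch applies.
B = 138.5·ln(50.91 − 10) − 305.0 = 138.5·ln 40.91 − 305.0 = 138.5·3.7114 − 305.0 = 209.025.
Rounded: 209.

209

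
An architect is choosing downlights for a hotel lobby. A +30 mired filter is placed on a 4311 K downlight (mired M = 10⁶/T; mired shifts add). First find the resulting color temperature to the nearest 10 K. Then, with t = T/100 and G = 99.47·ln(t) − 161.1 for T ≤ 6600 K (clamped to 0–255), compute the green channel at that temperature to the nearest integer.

201

M_in = 10⁶/4311 = 231.96; M_out = 231.96 + (+30) = 261.96.
T_out = 10⁶/261.96 = 3817.3 K → 3820 K; t = 38.2.
G = 99.47·ln 38.2 − 161.1 = 99.47·3.6428 − 161.1 = 201.253.
Rounded: 201.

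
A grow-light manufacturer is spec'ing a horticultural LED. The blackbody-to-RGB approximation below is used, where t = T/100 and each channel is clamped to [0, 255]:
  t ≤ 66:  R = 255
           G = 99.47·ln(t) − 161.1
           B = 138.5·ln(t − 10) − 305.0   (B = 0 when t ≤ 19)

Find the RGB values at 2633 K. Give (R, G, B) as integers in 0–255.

(255, 164, 82)

t = 2633/100 = 26.33; the t ≤ 66 branch applies.
R = 255 by definition for t ≤ 66.
G = 99.47·ln 26.33 − 161.1 = 99.47·3.2707 − 161.1 = 164.237.
B = 138.5·ln(26.33 − 10) − 305.0 = 138.5·ln 16.33 − 305.0 = 138.5·2.7930 − 305.0 = 81.831.
Rounded: (255, 164, 82).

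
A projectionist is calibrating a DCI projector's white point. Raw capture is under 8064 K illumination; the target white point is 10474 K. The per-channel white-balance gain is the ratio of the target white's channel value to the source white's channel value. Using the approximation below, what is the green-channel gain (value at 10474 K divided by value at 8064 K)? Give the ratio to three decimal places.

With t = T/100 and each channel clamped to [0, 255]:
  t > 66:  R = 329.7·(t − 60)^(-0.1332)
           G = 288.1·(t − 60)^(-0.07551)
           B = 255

0.943

At 8064 K (t = 80.64):
  G = 288.1·(80.64 − 60)^(-0.07551) = 288.1·20.64^(-0.07551) = 288.1·0.79566 = 229.229.
At 10474 K (t = 104.74):
  G = 288.1·(104.74 − 60)^(-0.07551) = 288.1·44.74^(-0.07551) = 288.1·0.75051 = 216.222.
Gain = 216.222 / 229.229 = 0.9433 → 0.943.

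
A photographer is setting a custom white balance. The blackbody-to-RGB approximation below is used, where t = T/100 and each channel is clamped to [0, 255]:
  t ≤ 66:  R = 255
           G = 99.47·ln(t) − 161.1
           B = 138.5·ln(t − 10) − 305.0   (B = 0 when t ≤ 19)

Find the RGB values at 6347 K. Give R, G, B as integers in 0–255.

R=255, G=252, B=246

t = 6347/100 = 63.47; the t ≤ 66 branch applies.
R = 255 by definition for t ≤ 66.
G = 99.47·ln 63.47 − 161.1 = 99.47·4.1506 − 161.1 = 251.757.
B = 138.5·ln(63.47 − 10) − 305.0 = 138.5·ln 53.47 − 305.0 = 138.5·3.9791 − 305.0 = 246.108.
Rounded: (255, 252, 246).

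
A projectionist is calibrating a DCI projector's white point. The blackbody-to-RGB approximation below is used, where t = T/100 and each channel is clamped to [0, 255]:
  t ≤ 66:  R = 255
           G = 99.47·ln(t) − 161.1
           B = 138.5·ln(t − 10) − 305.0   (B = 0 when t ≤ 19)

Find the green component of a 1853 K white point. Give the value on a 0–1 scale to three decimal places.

t = 1853/100 = 18.53; the t ≤ 66 branch applies.
G = 99.47·ln 18.53 − 161.1 = 99.47·2.9194 − 161.1 = 129.292.
On a 0–1 scale: 129.292/255 = 0.5070 → 0.507.

0.507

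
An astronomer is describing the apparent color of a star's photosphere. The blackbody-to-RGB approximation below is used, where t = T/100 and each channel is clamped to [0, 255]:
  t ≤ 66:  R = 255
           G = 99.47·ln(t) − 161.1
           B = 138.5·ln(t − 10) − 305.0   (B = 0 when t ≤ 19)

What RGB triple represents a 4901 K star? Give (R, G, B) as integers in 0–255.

t = 4901/100 = 49.01; the t ≤ 66 branch applies.
R = 255 by definition for t ≤ 66.
G = 99.47·ln 49.01 − 161.1 = 99.47·3.8920 − 161.1 = 226.040.
B = 138.5·ln(49.01 − 10) − 305.0 = 138.5·ln 39.01 − 305.0 = 138.5·3.6638 − 305.0 = 202.439.
Rounded: (255, 226, 202).

(255, 226, 202)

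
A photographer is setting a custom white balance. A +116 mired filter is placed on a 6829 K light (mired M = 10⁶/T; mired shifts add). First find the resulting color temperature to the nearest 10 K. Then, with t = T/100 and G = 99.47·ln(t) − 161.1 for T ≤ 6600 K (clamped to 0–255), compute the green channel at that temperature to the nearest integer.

201

M_in = 10⁶/6829 = 146.43; M_out = 146.43 + (+116) = 262.43.
T_out = 10⁶/262.43 = 3810.5 K → 3810 K; t = 38.1.
G = 99.47·ln 38.1 − 161.1 = 99.47·3.6402 − 161.1 = 200.992.
Rounded: 201.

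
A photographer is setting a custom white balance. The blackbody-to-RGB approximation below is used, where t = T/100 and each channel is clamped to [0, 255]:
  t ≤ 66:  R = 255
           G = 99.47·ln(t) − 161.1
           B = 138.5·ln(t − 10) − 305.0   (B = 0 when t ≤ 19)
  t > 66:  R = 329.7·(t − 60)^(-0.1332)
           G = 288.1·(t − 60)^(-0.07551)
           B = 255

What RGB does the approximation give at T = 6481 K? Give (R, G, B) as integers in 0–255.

(255, 254, 250)

t = 6481/100 = 64.81; the t ≤ 66 branch applies.
R = 255 by definition for t ≤ 66.
G = 99.47·ln 64.81 − 161.1 = 99.47·4.1715 − 161.1 = 253.835.
B = 138.5·ln(64.81 − 10) − 305.0 = 138.5·ln 54.81 − 305.0 = 138.5·4.0039 − 305.0 = 249.536.
Rounded: (255, 254, 250).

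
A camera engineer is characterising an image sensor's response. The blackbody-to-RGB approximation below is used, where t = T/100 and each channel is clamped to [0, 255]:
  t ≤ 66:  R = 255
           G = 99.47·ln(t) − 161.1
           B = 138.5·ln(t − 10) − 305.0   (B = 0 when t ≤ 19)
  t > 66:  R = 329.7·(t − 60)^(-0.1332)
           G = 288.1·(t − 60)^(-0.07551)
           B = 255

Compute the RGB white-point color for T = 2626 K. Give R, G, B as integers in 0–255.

R=255, G=164, B=81

t = 2626/100 = 26.26; the t ≤ 66 branch applies.
R = 255 by definition for t ≤ 66.
G = 99.47·ln 26.26 − 161.1 = 99.47·3.2680 − 161.1 = 163.973.
B = 138.5·ln(26.26 − 10) − 305.0 = 138.5·ln 16.26 − 305.0 = 138.5·2.7887 − 305.0 = 81.236.
Rounded: (255, 164, 81).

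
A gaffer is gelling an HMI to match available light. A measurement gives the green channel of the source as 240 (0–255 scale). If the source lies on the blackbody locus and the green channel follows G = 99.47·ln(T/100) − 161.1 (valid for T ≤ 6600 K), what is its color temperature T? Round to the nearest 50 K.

5650 K

ln t = (240 + 161.1) / 99.47 = 4.0324.
t = e^4.0324 = 56.394.
T = 100·t = 5639 K → 5650 K to the nearest 50 K.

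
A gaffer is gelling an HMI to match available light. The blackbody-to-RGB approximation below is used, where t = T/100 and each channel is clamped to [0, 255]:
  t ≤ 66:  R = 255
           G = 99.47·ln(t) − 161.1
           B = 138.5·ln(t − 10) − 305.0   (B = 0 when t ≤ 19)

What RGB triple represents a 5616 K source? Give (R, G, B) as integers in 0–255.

(255, 240, 226)

t = 5616/100 = 56.16; the t ≤ 66 branch applies.
R = 255 by definition for t ≤ 66.
G = 99.47·ln 56.16 − 161.1 = 99.47·4.0282 − 161.1 = 239.586.
B = 138.5·ln(56.16 − 10) − 305.0 = 138.5·ln 46.16 − 305.0 = 138.5·3.8321 − 305.0 = 225.748.
Rounded: (255, 240, 226).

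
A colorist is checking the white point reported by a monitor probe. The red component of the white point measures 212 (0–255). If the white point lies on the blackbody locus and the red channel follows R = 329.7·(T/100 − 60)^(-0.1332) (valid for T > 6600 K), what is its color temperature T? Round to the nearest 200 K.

(t − 60)^(-0.1332) = 212/329.7 = 0.64301.
t − 60 = 0.64301^(1/-0.1332) = 0.64301^(-7.508) = 27.530, so t = 87.530.
T = 100·t = 8753 K → 8800 K to the nearest 200 K.

8800 K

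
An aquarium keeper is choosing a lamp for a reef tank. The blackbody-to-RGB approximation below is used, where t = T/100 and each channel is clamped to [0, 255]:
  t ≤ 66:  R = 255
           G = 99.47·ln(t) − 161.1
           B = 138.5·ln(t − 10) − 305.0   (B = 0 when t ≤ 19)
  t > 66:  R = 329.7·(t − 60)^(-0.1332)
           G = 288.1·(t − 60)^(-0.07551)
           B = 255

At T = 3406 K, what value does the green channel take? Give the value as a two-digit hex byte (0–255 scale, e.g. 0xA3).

0xBE

t = 3406/100 = 34.06; the t ≤ 66 branch applies.
G = 99.47·ln 34.06 − 161.1 = 99.47·3.5281 − 161.1 = 189.842.
Rounded: 190; in hex, 0xBE.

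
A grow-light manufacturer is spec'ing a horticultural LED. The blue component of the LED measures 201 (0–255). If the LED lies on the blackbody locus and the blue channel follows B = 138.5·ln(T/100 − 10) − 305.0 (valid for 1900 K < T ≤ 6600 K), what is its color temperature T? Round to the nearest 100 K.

4900 K

ln(t − 10) = (201 + 305.0) / 138.5 = 3.6534.
t − 10 = e^3.6534 = 38.607, so t = 48.607.
T = 100·t = 4861 K → 4900 K to the nearest 100 K.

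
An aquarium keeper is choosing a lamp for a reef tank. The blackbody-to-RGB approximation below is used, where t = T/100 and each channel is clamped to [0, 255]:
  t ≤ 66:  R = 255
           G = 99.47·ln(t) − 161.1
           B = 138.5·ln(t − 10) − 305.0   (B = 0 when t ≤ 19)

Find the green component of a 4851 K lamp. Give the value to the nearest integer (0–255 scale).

225

t = 4851/100 = 48.51; the t ≤ 66 branch applies.
G = 99.47·ln 48.51 − 161.1 = 99.47·3.8818 − 161.1 = 225.020.
Rounded: 225.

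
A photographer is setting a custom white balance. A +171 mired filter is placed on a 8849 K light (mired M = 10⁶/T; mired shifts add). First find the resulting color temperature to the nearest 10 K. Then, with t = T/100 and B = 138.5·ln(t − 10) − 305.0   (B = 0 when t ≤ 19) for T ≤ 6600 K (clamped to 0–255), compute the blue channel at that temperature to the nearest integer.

142

M_in = 10⁶/8849 = 113.01; M_out = 113.01 + (+171) = 284.01.
T_out = 10⁶/284.01 = 3521.0 K → 3520 K; t = 35.2.
B = 138.5·ln(35.2 − 10) − 305.0 = 138.5·ln 25.2 − 305.0 = 138.5·3.2268 − 305.0 = 141.918.
Rounded: 142.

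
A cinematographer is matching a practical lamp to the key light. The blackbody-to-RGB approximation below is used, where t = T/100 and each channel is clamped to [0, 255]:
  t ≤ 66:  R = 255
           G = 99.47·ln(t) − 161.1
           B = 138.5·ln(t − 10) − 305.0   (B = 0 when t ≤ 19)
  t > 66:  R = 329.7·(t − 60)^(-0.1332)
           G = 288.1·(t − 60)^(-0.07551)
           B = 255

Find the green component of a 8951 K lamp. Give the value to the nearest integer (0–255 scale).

t = 8951/100 = 89.51; the t > 66 branch applies.
G = 288.1·(89.51 − 60)^(-0.07551) = 288.1·29.51^(-0.07551) = 288.1·0.77447 = 223.124.
Rounded: 223.

223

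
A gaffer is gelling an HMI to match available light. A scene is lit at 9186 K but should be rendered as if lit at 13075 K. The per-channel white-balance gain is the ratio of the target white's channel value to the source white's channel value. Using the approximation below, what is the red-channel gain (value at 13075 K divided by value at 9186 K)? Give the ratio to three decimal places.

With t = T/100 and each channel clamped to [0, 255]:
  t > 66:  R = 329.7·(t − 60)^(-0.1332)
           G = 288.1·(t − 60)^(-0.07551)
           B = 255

At 9186 K (t = 91.86):
  R = 329.7·(91.86 − 60)^(-0.1332) = 329.7·31.86^(-0.1332) = 329.7·0.63062 = 207.915.
At 13075 K (t = 130.75):
  R = 329.7·(130.75 − 60)^(-0.1332) = 329.7·70.75^(-0.1332) = 329.7·0.56704 = 186.954.
Gain = 186.954 / 207.915 = 0.8992 → 0.899.

0.899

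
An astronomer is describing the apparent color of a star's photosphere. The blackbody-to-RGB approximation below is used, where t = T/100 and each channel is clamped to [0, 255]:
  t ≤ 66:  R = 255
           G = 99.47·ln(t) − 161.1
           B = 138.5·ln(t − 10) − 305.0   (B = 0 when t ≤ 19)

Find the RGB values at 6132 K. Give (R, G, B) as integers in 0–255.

t = 6132/100 = 61.32; the t ≤ 66 branch applies.
R = 255 by definition for t ≤ 66.
G = 99.47·ln 61.32 − 161.1 = 99.47·4.1161 − 161.1 = 248.329.
B = 138.5·ln(61.32 − 10) − 305.0 = 138.5·ln 51.32 − 305.0 = 138.5·3.9381 − 305.0 = 240.424.
Rounded: (255, 248, 240).

(255, 248, 240)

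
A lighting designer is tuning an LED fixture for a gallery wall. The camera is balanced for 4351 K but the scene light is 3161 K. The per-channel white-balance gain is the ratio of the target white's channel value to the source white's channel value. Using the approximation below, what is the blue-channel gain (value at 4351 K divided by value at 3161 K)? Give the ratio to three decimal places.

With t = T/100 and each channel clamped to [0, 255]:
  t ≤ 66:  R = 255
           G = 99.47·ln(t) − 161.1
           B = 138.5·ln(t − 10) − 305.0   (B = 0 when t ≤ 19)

1.504

At 3161 K (t = 31.61):
  B = 138.5·ln(31.61 − 10) − 305.0 = 138.5·ln 21.61 − 305.0 = 138.5·3.0732 − 305.0 = 120.632.
At 4351 K (t = 43.51):
  B = 138.5·ln(43.51 − 10) − 305.0 = 138.5·ln 33.51 − 305.0 = 138.5·3.5118 − 305.0 = 181.390.
Gain = 181.390 / 120.632 = 1.5037 → 1.504.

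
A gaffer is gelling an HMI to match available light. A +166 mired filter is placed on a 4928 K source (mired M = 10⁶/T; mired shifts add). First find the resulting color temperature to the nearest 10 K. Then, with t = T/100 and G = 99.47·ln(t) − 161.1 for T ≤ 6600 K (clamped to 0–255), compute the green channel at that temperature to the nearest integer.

167

M_in = 10⁶/4928 = 202.92; M_out = 202.92 + (+166) = 368.92.
T_out = 10⁶/368.92 = 2710.6 K → 2710 K; t = 27.1.
G = 99.47·ln 27.1 − 161.1 = 99.47·3.2995 − 161.1 = 167.105.
Rounded: 167.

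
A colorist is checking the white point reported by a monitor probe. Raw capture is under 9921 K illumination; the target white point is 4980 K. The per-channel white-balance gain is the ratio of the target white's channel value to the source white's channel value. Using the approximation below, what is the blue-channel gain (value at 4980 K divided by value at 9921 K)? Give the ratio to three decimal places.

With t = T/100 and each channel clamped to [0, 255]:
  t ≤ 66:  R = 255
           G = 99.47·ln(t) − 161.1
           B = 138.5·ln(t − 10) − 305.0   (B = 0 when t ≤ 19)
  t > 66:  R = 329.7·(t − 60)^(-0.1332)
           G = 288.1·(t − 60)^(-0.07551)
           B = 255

At 9921 K (t = 99.21):
  B = 255 by definition for t > 66.
At 4980 K (t = 49.8):
  B = 138.5·ln(49.8 − 10) − 305.0 = 138.5·ln 39.8 − 305.0 = 138.5·3.6839 − 305.0 = 205.216.
Gain = 205.216 / 255.000 = 0.8048 → 0.805.

0.805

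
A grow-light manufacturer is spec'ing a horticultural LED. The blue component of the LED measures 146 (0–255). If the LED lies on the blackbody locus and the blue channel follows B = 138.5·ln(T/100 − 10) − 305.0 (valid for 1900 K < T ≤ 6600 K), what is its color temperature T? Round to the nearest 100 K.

3600 K

ln(t − 10) = (146 + 305.0) / 138.5 = 3.2563.
t − 10 = e^3.2563 = 25.954, so t = 35.954.
T = 100·t = 3595 K → 3600 K to the nearest 100 K.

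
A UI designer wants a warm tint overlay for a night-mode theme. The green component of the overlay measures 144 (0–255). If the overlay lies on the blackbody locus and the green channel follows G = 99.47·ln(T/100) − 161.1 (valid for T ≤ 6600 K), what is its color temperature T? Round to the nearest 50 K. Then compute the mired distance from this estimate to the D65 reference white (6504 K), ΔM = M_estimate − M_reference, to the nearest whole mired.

ln t = (144 + 161.1) / 99.47 = 3.0673.
t = e^3.0673 = 21.483.
T = 100·t = 2148 K → 2150 K to the nearest 50 K.
M_estimate = 10⁶/2150 = 465.12; M_reference = 10⁶/6504 = 153.75.
ΔM = 465.12 − 153.75 = 311.36 → +311 mireds.

+311 mireds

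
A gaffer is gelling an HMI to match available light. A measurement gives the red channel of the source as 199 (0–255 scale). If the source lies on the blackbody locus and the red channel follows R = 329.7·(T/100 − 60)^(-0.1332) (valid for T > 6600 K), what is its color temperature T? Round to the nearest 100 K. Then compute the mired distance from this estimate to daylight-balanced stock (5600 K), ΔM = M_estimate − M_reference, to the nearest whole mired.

-82 mireds

(t − 60)^(-0.1332) = 199/329.7 = 0.60358.
t − 60 = 0.60358^(1/-0.1332) = 0.60358^(-7.508) = 44.273, so t = 104.273.
T = 100·t = 10427 K → 10400 K to the nearest 100 K.
M_estimate = 10⁶/10400 = 96.15; M_reference = 10⁶/5600 = 178.57.
ΔM = 96.15 − 178.57 = -82.42 → -82 mireds.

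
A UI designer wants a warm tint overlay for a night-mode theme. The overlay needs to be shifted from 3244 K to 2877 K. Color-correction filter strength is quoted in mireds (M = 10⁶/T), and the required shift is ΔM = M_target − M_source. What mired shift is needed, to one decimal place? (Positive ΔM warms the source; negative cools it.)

+39.3 mireds

M_source = 10⁶/3244 = 308.261; M_target = 10⁶/2877 = 347.584.
ΔM = 347.584 − 308.261 = 39.323 → +39.3 mireds, a warming shift.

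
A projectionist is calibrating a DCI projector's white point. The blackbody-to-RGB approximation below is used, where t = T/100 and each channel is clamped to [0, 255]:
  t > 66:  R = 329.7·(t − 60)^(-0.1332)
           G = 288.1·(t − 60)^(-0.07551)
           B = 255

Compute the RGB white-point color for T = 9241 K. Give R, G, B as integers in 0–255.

t = 9241/100 = 92.41; the t > 66 branch applies.
R = 329.7·(92.41 − 60)^(-0.1332) = 329.7·32.41^(-0.1332) = 329.7·0.62918 = 207.442.
G = 288.1·(92.41 − 60)^(-0.07551) = 288.1·32.41^(-0.07551) = 288.1·0.76900 = 221.550.
B = 255 by definition for t > 66.
Rounded: (207, 222, 255).

R=207, G=222, B=255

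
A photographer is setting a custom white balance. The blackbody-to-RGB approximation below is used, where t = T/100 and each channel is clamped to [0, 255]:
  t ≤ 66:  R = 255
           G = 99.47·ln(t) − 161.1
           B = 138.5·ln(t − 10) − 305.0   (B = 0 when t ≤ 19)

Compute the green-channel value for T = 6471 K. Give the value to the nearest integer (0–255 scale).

254

t = 6471/100 = 64.71; the t ≤ 66 branch applies.
G = 99.47·ln 64.71 − 161.1 = 99.47·4.1699 − 161.1 = 253.682.
Rounded: 254.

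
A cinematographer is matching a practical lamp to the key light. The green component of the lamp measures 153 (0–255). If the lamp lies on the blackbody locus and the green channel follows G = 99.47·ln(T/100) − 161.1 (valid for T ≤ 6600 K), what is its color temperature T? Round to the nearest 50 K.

2350 K

ln t = (153 + 161.1) / 99.47 = 3.1577.
t = e^3.1577 = 23.517.
T = 100·t = 2352 K → 2350 K to the nearest 50 K.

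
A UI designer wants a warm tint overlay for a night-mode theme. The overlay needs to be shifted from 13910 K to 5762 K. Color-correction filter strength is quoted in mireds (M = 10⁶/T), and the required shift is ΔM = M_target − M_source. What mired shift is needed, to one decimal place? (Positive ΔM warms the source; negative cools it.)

M_source = 10⁶/13910 = 71.891; M_target = 10⁶/5762 = 173.551.
ΔM = 173.551 − 71.891 = 101.660 → +101.7 mireds, a warming shift.

+101.7 mireds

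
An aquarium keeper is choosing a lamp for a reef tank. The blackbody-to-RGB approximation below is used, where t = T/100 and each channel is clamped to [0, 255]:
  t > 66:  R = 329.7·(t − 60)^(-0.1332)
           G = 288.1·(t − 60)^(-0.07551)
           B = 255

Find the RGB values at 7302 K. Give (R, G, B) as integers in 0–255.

t = 7302/100 = 73.02; the t > 66 branch applies.
R = 329.7·(73.02 − 60)^(-0.1332) = 329.7·13.02^(-0.1332) = 329.7·0.71045 = 234.236.
G = 288.1·(73.02 − 60)^(-0.07551) = 288.1·13.02^(-0.07551) = 288.1·0.82383 = 237.344.
B = 255 by definition for t > 66.
Rounded: (234, 237, 255).

(234, 237, 255)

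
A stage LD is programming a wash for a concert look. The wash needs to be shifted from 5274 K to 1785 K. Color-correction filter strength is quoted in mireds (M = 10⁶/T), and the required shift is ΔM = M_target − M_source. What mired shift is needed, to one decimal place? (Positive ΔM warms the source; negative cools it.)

M_source = 10⁶/5274 = 189.609; M_target = 10⁶/1785 = 560.224.
ΔM = 560.224 − 189.609 = 370.615 → +370.6 mireds, a warming shift.

+370.6 mireds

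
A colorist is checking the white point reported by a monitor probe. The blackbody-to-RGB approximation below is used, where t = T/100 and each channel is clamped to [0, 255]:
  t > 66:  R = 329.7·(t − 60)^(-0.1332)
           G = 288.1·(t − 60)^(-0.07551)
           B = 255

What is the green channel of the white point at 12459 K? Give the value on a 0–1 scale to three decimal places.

0.825

t = 12459/100 = 124.59; the t > 66 branch applies.
G = 288.1·(124.59 − 60)^(-0.07551) = 288.1·64.59^(-0.07551) = 288.1·0.72999 = 210.309.
On a 0–1 scale: 210.309/255 = 0.8247 → 0.825.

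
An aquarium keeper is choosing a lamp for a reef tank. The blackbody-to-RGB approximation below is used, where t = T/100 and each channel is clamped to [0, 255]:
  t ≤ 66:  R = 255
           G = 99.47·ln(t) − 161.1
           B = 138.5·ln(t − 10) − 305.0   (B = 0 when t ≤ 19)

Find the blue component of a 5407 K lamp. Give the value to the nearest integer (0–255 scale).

219

t = 5407/100 = 54.07; the t ≤ 66 branch applies.
B = 138.5·ln(54.07 − 10) − 305.0 = 138.5·ln 44.07 − 305.0 = 138.5·3.7858 − 305.0 = 219.330.
Rounded: 219.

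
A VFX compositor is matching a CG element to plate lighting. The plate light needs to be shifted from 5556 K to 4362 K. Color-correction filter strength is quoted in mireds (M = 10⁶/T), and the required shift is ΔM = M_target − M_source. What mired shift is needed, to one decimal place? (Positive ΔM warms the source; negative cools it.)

M_source = 10⁶/5556 = 179.986; M_target = 10⁶/4362 = 229.253.
ΔM = 229.253 − 179.986 = 49.267 → +49.3 mireds, a warming shift.

+49.3 mireds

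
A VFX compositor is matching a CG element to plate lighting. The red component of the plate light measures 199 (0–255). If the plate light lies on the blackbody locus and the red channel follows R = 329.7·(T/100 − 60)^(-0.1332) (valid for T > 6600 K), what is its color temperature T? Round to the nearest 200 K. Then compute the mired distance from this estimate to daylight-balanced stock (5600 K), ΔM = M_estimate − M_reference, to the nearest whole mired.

-82 mireds

(t − 60)^(-0.1332) = 199/329.7 = 0.60358.
t − 60 = 0.60358^(1/-0.1332) = 0.60358^(-7.508) = 44.273, so t = 104.273.
T = 100·t = 10427 K → 10400 K to the nearest 200 K.
M_estimate = 10⁶/10400 = 96.15; M_reference = 10⁶/5600 = 178.57.
ΔM = 96.15 − 178.57 = -82.42 → -82 mireds.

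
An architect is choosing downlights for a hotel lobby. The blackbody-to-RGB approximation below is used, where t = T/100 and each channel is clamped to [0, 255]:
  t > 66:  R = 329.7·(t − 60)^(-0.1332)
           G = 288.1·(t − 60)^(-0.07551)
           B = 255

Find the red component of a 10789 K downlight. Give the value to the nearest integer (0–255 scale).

197

t = 10789/100 = 107.89; the t > 66 branch applies.
R = 329.7·(107.89 − 60)^(-0.1332) = 329.7·47.89^(-0.1332) = 329.7·0.59730 = 196.929.
Rounded: 197.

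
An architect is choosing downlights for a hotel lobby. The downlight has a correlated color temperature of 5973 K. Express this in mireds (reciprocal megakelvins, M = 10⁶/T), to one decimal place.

167.4 mireds

M = 10⁶ / 5973 = 167.420 → 167.4 mireds.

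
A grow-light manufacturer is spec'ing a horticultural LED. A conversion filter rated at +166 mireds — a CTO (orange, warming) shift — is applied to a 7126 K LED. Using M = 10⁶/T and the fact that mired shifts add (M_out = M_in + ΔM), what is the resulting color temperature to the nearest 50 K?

M_in = 10⁶/7126 = 140.33 mireds.
M_out = 140.33 + (+166) = 306.33 mireds.
T_out = 10⁶/306.33 = 3264.4 K → 3250 K.

3250 K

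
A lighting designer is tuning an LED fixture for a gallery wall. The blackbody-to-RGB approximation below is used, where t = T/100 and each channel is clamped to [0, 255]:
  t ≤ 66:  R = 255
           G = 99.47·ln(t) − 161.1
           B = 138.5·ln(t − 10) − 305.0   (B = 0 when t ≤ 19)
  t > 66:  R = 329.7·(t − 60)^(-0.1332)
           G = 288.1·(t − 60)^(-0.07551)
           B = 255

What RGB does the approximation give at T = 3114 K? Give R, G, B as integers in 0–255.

t = 3114/100 = 31.14; the t ≤ 66 branch applies.
R = 255 by definition for t ≤ 66.
G = 99.47·ln 31.14 − 161.1 = 99.47·3.4385 − 161.1 = 180.927.
B = 138.5·ln(31.14 − 10) − 305.0 = 138.5·ln 21.14 − 305.0 = 138.5·3.0512 − 305.0 = 117.587.
Rounded: (255, 181, 118).

R=255, G=181, B=118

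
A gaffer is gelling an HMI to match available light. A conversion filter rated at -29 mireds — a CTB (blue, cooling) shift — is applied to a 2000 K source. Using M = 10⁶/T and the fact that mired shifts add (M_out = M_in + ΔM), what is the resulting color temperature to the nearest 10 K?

M_in = 10⁶/2000 = 500.00 mireds.
M_out = 500.00 + (-29) = 471.00 mireds.
T_out = 10⁶/471.00 = 2123.1 K → 2120 K.

2120 K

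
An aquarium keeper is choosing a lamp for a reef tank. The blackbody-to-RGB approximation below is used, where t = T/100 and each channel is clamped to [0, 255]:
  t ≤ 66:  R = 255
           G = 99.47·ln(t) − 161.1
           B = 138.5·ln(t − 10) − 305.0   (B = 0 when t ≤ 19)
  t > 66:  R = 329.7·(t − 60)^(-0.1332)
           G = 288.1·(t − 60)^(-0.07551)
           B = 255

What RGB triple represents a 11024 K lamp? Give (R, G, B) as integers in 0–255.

(196, 214, 255)

t = 11024/100 = 110.24; the t > 66 branch applies.
R = 329.7·(110.24 − 60)^(-0.1332) = 329.7·50.24^(-0.1332) = 329.7·0.59350 = 195.677.
G = 288.1·(110.24 − 60)^(-0.07551) = 288.1·50.24^(-0.07551) = 288.1·0.74397 = 214.337.
B = 255 by definition for t > 66.
Rounded: (196, 214, 255).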